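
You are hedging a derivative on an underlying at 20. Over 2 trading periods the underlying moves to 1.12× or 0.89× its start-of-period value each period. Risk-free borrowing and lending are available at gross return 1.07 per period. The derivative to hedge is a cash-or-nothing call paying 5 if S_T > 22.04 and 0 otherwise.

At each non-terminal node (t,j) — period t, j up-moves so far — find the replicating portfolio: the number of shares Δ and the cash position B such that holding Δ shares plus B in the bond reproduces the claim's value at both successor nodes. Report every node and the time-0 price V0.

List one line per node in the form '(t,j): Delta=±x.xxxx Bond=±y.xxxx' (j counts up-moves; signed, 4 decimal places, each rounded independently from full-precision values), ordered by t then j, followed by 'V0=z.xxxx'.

The replicating-portfolio and risk-neutral prices coincide; use p* = (1.07−0.89)/(1.12−0.89) = 0.7826 for the latter.
Payoff layer (t=2): V(2,0)=0.0000, V(2,1)=0.0000, V(2,2)=5.0000
(1,0): S=17.8000. Δ = (V_up−V_dn)/(S_up−S_dn) = (0.0000−0.0000)/(19.9360−15.8420) = 0.0000. V = [p*·0.0000 + (1−p*)·0.0000]/1.07 = 0.0000. B = V − Δ·S = 0.0000.
(1,1): S=22.4000. Δ = (V_up−V_dn)/(S_up−S_dn) = (5.0000−0.0000)/(25.0880−19.9360) = 0.9705. V = [p*·5.0000 + (1−p*)·0.0000]/1.07 = 3.6570. B = V − Δ·S = -18.0821.
(0,0): S=20.0000. Δ = (V_up−V_dn)/(S_up−S_dn) = (3.6570−0.0000)/(22.4000−17.8000) = 0.7950. V = [p*·3.6570 + (1−p*)·0.0000]/1.07 = 2.6748. B = V − Δ·S = -13.2254.
Each (Δ,B) replicates both successor values, so the strategy is self-financing and V0 is arbitrage-free.

(0,0): Delta=0.7950 Bond=-13.2254
(1,0): Delta=0.0000 Bond=0.0000
(1,1): Delta=0.9705 Bond=-18.0821
V0=2.6748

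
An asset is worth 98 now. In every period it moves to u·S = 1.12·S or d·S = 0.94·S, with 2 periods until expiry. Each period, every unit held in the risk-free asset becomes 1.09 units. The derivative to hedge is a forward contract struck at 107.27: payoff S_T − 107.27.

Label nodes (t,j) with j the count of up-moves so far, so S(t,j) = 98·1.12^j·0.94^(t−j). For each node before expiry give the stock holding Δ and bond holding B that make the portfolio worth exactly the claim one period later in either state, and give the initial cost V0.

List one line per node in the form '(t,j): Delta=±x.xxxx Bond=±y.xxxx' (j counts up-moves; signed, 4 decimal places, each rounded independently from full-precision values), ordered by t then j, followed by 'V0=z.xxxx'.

(0,0): Delta=1.0000 Bond=-90.2870
(1,0): Delta=1.0000 Bond=-98.4128
(1,1): Delta=1.0000 Bond=-98.4128
V0=7.7130

The replicating-portfolio and risk-neutral prices coincide; use p* = (1.09−0.94)/(1.12−0.94) = 0.8333 for the latter.
At expiry t=2: V(2,0)=-20.6772, V(2,1)=-4.0956, V(2,2)=15.6612
(1,0): S=92.1200. Δ = (V_up−V_dn)/(S_up−S_dn) = (-4.0956−-20.6772)/(103.1744−86.5928) = 1.0000. V = [p*·-4.0956 + (1−p*)·-20.6772]/1.09 = -6.2928. B = V − Δ·S = -98.4128.
(1,1): S=109.7600. Δ = (V_up−V_dn)/(S_up−S_dn) = (15.6612−-4.0956)/(122.9312−103.1744) = 1.0000. V = [p*·15.6612 + (1−p*)·-4.0956]/1.09 = 11.3472. B = V − Δ·S = -98.4128.
(0,0): S=98.0000. Δ = (V_up−V_dn)/(S_up−S_dn) = (11.3472−-6.2928)/(109.7600−92.1200) = 1.0000. V = [p*·11.3472 + (1−p*)·-6.2928]/1.09 = 7.7130. B = V − Δ·S = -90.2870.
The time-0 hedge costs 7.7130, which is the no-arbitrage price.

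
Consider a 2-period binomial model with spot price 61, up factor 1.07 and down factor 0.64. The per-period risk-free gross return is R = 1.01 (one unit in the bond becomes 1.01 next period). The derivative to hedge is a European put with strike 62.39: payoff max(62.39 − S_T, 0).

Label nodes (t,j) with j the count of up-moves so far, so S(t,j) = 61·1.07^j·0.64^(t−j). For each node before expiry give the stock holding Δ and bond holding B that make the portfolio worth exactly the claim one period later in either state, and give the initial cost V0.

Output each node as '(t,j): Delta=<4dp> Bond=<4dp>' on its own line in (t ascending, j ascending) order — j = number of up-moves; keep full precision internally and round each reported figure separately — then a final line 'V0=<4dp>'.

The replicating-portfolio and risk-neutral prices coincide; use p* = (1.01−0.64)/(1.07−0.64) = 0.8605 for the latter.
At expiry t=2: V(2,0)=37.4044, V(2,1)=20.6172, V(2,2)=0.0000
(1,0): S=39.0400. Δ = (V_up−V_dn)/(S_up−S_dn) = (20.6172−37.4044)/(41.7728−24.9856) = -1.0000. V = [p*·20.6172 + (1−p*)·37.4044]/1.01 = 22.7323. B = V − Δ·S = 61.7723.
(1,1): S=65.2700. Δ = (V_up−V_dn)/(S_up−S_dn) = (0.0000−20.6172)/(69.8389−41.7728) = -0.7346. V = [p*·0.0000 + (1−p*)·20.6172]/1.01 = 2.8483. B = V − Δ·S = 50.7953.
(0,0): S=61.0000. Δ = (V_up−V_dn)/(S_up−S_dn) = (2.8483−22.7323)/(65.2700−39.0400) = -0.7581. V = [p*·2.8483 + (1−p*)·22.7323]/1.01 = 5.5672. B = V − Δ·S = 51.8089.
Root portfolio cost Δ·61+B reproduces V0=5.5672.

(0,0): Delta=-0.7581 Bond=51.8089
(1,0): Delta=-1.0000 Bond=61.7723
(1,1): Delta=-0.7346 Bond=50.7953
V0=5.5672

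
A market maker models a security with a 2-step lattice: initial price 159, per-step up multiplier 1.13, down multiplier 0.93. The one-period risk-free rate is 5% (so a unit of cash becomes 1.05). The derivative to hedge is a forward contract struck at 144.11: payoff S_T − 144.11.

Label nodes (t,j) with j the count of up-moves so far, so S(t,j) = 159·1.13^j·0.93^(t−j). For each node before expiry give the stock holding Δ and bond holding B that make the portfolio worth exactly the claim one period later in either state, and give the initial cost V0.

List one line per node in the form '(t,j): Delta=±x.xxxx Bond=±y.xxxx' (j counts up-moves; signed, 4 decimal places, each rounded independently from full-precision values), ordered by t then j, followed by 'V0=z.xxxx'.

The replicating-portfolio and risk-neutral prices coincide; use p* = (1.05−0.93)/(1.13−0.93) = 0.6000 for the latter.
Payoff layer (t=2): V(2,0)=-6.5909, V(2,1)=22.9831, V(2,2)=58.9171
Node (1,0) S=147.8700: V=(p*·22.9831+(1−p*)·-6.5909)/1.05=10.6224; Δ=(22.9831−-6.5909)/(167.0931−137.5191)=1.0000; B=V−Δ·S=-137.2476
Node (1,1) S=179.6700: V=(p*·58.9171+(1−p*)·22.9831)/1.05=42.4224; Δ=(58.9171−22.9831)/(203.0271−167.0931)=1.0000; B=V−Δ·S=-137.2476
Node (0,0) S=159.0000: V=(p*·42.4224+(1−p*)·10.6224)/1.05=28.2880; Δ=(42.4224−10.6224)/(179.6700−147.8700)=1.0000; B=V−Δ·S=-130.7120
Check: Δ(0,0)·S0 + B(0,0) = 28.2880 = V0.

(0,0): Delta=1.0000 Bond=-130.7120
(1,0): Delta=1.0000 Bond=-137.2476
(1,1): Delta=1.0000 Bond=-137.2476
V0=28.2880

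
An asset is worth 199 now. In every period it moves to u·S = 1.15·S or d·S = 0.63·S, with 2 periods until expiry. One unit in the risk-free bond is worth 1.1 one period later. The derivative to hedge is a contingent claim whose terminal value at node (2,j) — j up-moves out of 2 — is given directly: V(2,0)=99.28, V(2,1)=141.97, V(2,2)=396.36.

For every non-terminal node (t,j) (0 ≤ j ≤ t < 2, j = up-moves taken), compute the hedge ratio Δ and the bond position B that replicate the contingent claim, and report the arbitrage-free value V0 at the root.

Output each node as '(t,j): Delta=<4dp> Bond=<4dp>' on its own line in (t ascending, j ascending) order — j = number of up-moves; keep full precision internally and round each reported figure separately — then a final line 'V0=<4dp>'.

(0,0): Delta=2.0560 Bond=-120.3936
(1,0): Delta=0.6548 Bond=43.2358
(1,1): Delta=2.1377 Bond=-151.1212
V0=288.7571

Since d<R<u, set p* = (R−d)/(u−d) = 0.9038; price each node as the discounted p*-expectation of its children.
At expiry t=2: V(2,0)=99.2800, V(2,1)=141.9700, V(2,2)=396.3600
Node (1,0) S=125.3700: V=(p*·141.9700+(1−p*)·99.2800)/1.1=125.3320; Δ=(141.9700−99.2800)/(144.1755−78.9831)=0.6548; B=V−Δ·S=43.2358
Node (1,1) S=228.8500: V=(p*·396.3600+(1−p*)·141.9700)/1.1=338.0904; Δ=(396.3600−141.9700)/(263.1775−144.1755)=2.1377; B=V−Δ·S=-151.1212
Node (0,0) S=199.0000: V=(p*·338.0904+(1−p*)·125.3320)/1.1=288.7571; Δ=(338.0904−125.3320)/(228.8500−125.3700)=2.0560; B=V−Δ·S=-120.3936
Check: Δ(0,0)·S0 + B(0,0) = 288.7571 = V0.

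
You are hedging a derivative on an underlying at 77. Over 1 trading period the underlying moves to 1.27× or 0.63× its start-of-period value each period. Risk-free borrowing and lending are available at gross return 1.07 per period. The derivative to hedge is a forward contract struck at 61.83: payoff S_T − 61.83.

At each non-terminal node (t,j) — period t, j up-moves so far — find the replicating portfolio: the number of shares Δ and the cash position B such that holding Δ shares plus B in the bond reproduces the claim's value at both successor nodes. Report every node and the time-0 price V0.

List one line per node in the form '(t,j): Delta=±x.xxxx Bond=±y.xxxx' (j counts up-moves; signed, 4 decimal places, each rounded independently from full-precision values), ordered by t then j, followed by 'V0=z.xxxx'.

Since d<R<u, set p* = (R−d)/(u−d) = 0.6875; price each node as the discounted p*-expectation of its children.
Payoff layer (t=1): V(1,0)=-13.3200, V(1,1)=35.9600
(0,0): S=77.0000. Δ = (V_up−V_dn)/(S_up−S_dn) = (35.9600−-13.3200)/(97.7900−48.5100) = 1.0000. V = [p*·35.9600 + (1−p*)·-13.3200]/1.07 = 19.2150. B = V − Δ·S = -57.7850.
The time-0 hedge costs 19.2150, which is the no-arbitrage price.

(0,0): Delta=1.0000 Bond=-57.7850
V0=19.2150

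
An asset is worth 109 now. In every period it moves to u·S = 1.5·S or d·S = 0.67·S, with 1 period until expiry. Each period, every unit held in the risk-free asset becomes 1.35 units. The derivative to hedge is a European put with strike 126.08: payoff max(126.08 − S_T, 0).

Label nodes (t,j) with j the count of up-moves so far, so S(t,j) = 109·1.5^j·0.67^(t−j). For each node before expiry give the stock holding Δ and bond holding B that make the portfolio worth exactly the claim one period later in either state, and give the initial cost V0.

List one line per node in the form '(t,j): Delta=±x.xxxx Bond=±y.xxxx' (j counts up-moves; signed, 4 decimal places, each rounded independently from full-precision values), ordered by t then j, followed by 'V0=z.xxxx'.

Since d<R<u, set p* = (R−d)/(u−d) = 0.8193; price each node as the discounted p*-expectation of its children.
Terminal payoffs: V(1,0)=53.0500, V(1,1)=0.0000
Node (0,0) S=109.0000: V=(p*·0.0000+(1−p*)·53.0500)/1.35=7.1017; Δ=(0.0000−53.0500)/(163.5000−73.0300)=-0.5864; B=V−Δ·S=71.0174
Root portfolio cost Δ·109+B reproduces V0=7.1017.

(0,0): Delta=-0.5864 Bond=71.0174
V0=7.1017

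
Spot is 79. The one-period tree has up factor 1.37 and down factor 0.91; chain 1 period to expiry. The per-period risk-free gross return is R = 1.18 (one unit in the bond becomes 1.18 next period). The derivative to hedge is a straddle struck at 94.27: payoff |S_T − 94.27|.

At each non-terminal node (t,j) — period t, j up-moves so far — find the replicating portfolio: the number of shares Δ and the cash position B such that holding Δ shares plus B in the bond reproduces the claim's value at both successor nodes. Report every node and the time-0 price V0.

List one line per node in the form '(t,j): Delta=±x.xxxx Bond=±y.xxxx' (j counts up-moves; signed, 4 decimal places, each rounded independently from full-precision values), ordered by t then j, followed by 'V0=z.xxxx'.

Risk-neutral probability p* = (R−d)/(u−d) = (1.18−0.91)/(1.37−0.91) = 0.5870.
Payoff layer (t=1): V(1,0)=22.3800, V(1,1)=13.9600
Node (0,0) S=79.0000: V=(p*·13.9600+(1−p*)·22.3800)/1.18=14.7778; Δ=(13.9600−22.3800)/(108.2300−71.8900)=-0.2317; B=V−Δ·S=33.0822
Each (Δ,B) replicates both successor values, so the strategy is self-financing and V0 is arbitrage-free.

(0,0): Delta=-0.2317 Bond=33.0822
V0=14.7778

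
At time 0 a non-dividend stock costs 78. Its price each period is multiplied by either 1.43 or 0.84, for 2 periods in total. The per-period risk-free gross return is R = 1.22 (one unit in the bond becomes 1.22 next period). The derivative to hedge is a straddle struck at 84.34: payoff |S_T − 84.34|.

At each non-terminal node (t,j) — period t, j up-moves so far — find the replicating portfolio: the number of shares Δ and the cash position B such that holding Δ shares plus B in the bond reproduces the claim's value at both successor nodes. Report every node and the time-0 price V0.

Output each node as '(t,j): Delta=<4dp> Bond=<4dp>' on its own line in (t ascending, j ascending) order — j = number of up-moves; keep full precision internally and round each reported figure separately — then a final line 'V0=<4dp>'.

(0,0): Delta=0.6285 Bond=-22.6963
(1,0): Delta=-0.5161 Bond=47.3000
(1,1): Delta=1.0000 Bond=-69.1311
V0=26.3235

No-arbitrage ⇒ martingale measure with p* = (R−d)/(u−d) = 0.6441.
Payoff layer (t=2): V(2,0)=29.3032, V(2,1)=9.3536, V(2,2)=75.1622
Node (1,0) S=65.5200: V=(p*·9.3536+(1−p*)·29.3032)/1.22=13.4871; Δ=(9.3536−29.3032)/(93.6936−55.0368)=-0.5161; B=V−Δ·S=47.3000
Node (1,1) S=111.5400: V=(p*·75.1622+(1−p*)·9.3536)/1.22=42.4089; Δ=(75.1622−9.3536)/(159.5022−93.6936)=1.0000; B=V−Δ·S=-69.1311
Node (0,0) S=78.0000: V=(p*·42.4089+(1−p*)·13.4871)/1.22=26.3235; Δ=(42.4089−13.4871)/(111.5400−65.5200)=0.6285; B=V−Δ·S=-22.6963
Root portfolio cost Δ·78+B reproduces V0=26.3235.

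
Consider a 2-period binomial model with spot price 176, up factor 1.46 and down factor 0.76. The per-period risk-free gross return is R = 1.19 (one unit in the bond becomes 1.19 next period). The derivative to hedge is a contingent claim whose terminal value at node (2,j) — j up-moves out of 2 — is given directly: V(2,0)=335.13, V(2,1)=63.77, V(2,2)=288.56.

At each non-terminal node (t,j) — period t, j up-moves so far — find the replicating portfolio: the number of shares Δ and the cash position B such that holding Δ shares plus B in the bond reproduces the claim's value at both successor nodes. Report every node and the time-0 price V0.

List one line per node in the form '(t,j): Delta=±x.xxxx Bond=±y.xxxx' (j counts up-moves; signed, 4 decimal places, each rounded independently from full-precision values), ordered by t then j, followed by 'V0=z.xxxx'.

Under the risk-neutral measure, an up-move has probability p* = (R−d)/(u−d) = 0.6143 and values discount at R = 1.19.
At expiry t=2: V(2,0)=335.1300, V(2,1)=63.7700, V(2,2)=288.5600
(1,0): S=133.7600. Δ = (V_up−V_dn)/(S_up−S_dn) = (63.7700−335.1300)/(195.2896−101.6576) = -2.8982. V = [p*·63.7700 + (1−p*)·335.1300]/1.19 = 141.5441. B = V − Δ·S = 529.2012.
(1,1): S=256.9600. Δ = (V_up−V_dn)/(S_up−S_dn) = (288.5600−63.7700)/(375.1616−195.2896) = 1.2497. V = [p*·288.5600 + (1−p*)·63.7700]/1.19 = 169.6263. B = V − Δ·S = -151.5023.
(0,0): S=176.0000. Δ = (V_up−V_dn)/(S_up−S_dn) = (169.6263−141.5441)/(256.9600−133.7600) = 0.2279. V = [p*·169.6263 + (1−p*)·141.5441]/1.19 = 133.4408. B = V − Δ·S = 93.3233.
Root portfolio cost Δ·176+B reproduces V0=133.4408.

(0,0): Delta=0.2279 Bond=93.3233
(1,0): Delta=-2.8982 Bond=529.2012
(1,1): Delta=1.2497 Bond=-151.5023
V0=133.4408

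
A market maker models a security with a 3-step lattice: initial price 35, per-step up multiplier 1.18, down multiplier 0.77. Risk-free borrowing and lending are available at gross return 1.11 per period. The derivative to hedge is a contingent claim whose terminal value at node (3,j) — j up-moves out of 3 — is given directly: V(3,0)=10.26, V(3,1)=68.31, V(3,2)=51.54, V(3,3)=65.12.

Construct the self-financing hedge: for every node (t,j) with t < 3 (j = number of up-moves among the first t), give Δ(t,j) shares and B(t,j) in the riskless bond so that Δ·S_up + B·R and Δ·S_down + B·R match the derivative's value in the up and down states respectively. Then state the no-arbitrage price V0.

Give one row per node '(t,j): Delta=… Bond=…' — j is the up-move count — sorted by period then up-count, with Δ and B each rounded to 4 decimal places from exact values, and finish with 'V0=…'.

No-arbitrage ⇒ martingale measure with p* = (R−d)/(u−d) = 0.8293.
Terminal payoffs: V(3,0)=10.2600, V(3,1)=68.3100, V(3,2)=51.5400, V(3,3)=65.1200
  t=2,j=0: stock 20.7515 → up 24.4868 (V=68.3100), down 15.9787 (V=10.2600). Price 52.6117; hedge Δ=6.8229, bond B=-88.9736.
  t=2,j=1: stock 31.8010 → up 37.5252 (V=51.5400), down 24.4868 (V=68.3100). Price 49.0119; hedge Δ=-1.2862, bond B=89.9143.
  t=2,j=2: stock 48.7340 → up 57.5061 (V=65.1200), down 37.5252 (V=51.5400). Price 56.5779; hedge Δ=0.6796, bond B=23.4559.
  t=1,j=0: stock 26.9500 → up 31.8010 (V=49.0119), down 20.7515 (V=52.6117). Price 44.7085; hedge Δ=-0.3258, bond B=53.4887.
  t=1,j=1: stock 41.3000 → up 48.7340 (V=56.5779), down 31.8010 (V=49.0119). Price 49.8073; hedge Δ=0.4468, bond B=31.3536.
  t=0,j=0: stock 35.0000 → up 41.3000 (V=49.8073), down 26.9500 (V=44.7085). Price 44.0872; hedge Δ=0.3553, bond B=31.6511.
Root portfolio cost Δ·35+B reproduces V0=44.0872.

(0,0): Delta=0.3553 Bond=31.6511
(1,0): Delta=-0.3258 Bond=53.4887
(1,1): Delta=0.4468 Bond=31.3536
(2,0): Delta=6.8229 Bond=-88.9736
(2,1): Delta=-1.2862 Bond=89.9143
(2,2): Delta=0.6796 Bond=23.4559
V0=44.0872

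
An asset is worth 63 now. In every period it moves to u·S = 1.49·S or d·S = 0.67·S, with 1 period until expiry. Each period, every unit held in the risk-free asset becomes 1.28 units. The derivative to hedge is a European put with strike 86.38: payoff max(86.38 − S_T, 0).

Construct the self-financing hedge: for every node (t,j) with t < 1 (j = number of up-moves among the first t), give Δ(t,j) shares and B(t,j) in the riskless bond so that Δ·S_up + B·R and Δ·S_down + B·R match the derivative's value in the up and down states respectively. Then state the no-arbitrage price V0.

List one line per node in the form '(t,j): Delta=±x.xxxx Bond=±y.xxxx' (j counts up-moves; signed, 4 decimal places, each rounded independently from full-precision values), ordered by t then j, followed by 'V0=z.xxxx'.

(0,0): Delta=-0.8550 Bond=62.7032
V0=8.8374

The replicating-portfolio and risk-neutral prices coincide; use p* = (1.28−0.67)/(1.49−0.67) = 0.7439 for the latter.
Payoff layer (t=1): V(1,0)=44.1700, V(1,1)=0.0000
Node (0,0) S=63.0000: V=(p*·0.0000+(1−p*)·44.1700)/1.28=8.8374; Δ=(0.0000−44.1700)/(93.8700−42.2100)=-0.8550; B=V−Δ·S=62.7032
The time-0 hedge costs 8.8374, which is the no-arbitrage price.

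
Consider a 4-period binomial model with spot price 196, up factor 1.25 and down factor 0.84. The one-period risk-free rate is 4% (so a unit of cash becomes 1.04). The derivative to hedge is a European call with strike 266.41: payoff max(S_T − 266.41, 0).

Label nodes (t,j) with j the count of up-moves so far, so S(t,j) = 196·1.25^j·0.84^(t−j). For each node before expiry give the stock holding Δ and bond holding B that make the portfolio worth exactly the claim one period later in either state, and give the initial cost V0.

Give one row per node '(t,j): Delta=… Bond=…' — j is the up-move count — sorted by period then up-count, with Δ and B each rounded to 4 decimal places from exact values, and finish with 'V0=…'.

(0,0): Delta=0.4246 Bond=-61.7499
(1,0): Delta=0.1798 Bond=-23.9030
(1,1): Delta=0.5974 Bond=-106.5527
(2,0): Delta=0.0000 Bond=0.0000
(2,1): Delta=0.3066 Bond=-50.9613
(2,2): Delta=0.8026 Bond=-173.6610
(3,0): Delta=0.0000 Bond=0.0000
(3,1): Delta=0.0000 Bond=0.0000
(3,2): Delta=0.5229 Bond=-108.6494
(3,3): Delta=1.0000 Bond=-256.1635
V0=21.4776

No-arbitrage ⇒ martingale measure with p* = (R−d)/(u−d) = 0.4878.
Payoff layer (t=4): V(4,0)=0.0000, V(4,1)=0.0000, V(4,2)=0.0000, V(4,3)=55.1525, V(4,4)=212.1056
  t=3,j=0: stock 116.1700 → up 145.2125 (V=0.0000), down 97.5828 (V=0.0000). Price 0.0000; hedge Δ=0.0000, bond B=0.0000.
  t=3,j=1: stock 172.8720 → up 216.0900 (V=0.0000), down 145.2125 (V=0.0000). Price 0.0000; hedge Δ=0.0000, bond B=0.0000.
  t=3,j=2: stock 257.2500 → up 321.5625 (V=55.1525), down 216.0900 (V=0.0000). Price 25.8689; hedge Δ=0.5229, bond B=-108.6494.
  t=3,j=3: stock 382.8125 → up 478.5156 (V=212.1056), down 321.5625 (V=55.1525). Price 126.6490; hedge Δ=1.0000, bond B=-256.1635.
  t=2,j=0: stock 138.2976 → up 172.8720 (V=0.0000), down 116.1700 (V=0.0000). Price 0.0000; hedge Δ=0.0000, bond B=0.0000.
  t=2,j=1: stock 205.8000 → up 257.2500 (V=25.8689), down 172.8720 (V=0.0000). Price 12.1336; hedge Δ=0.3066, bond B=-50.9613.
  t=2,j=2: stock 306.2500 → up 382.8125 (V=126.6490), down 257.2500 (V=25.8689). Price 72.1442; hedge Δ=0.8026, bond B=-173.6610.
  t=1,j=0: stock 164.6400 → up 205.8000 (V=12.1336), down 138.2976 (V=0.0000). Price 5.6912; hedge Δ=0.1798, bond B=-23.9030.
  t=1,j=1: stock 245.0000 → up 306.2500 (V=72.1442), down 205.8000 (V=12.1336). Price 39.8145; hedge Δ=0.5974, bond B=-106.5527.
  t=0,j=0: stock 196.0000 → up 245.0000 (V=39.8145), down 164.6400 (V=5.6912). Price 21.4776; hedge Δ=0.4246, bond B=-61.7499.
Self-financing check: at every node Δ·S+B equals the discounted successor values.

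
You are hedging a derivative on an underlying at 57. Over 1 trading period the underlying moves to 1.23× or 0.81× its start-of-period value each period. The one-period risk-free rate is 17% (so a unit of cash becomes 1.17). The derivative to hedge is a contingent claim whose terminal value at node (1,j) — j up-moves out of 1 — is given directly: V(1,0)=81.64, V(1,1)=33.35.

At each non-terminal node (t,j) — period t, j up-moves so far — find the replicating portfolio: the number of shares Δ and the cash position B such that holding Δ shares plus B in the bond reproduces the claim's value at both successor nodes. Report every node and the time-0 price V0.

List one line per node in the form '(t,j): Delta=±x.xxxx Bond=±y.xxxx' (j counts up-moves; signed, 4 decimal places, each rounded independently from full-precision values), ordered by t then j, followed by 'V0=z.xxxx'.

(0,0): Delta=-2.0171 Bond=149.3767
V0=34.4005

No-arbitrage ⇒ martingale measure with p* = (R−d)/(u−d) = 0.8571.
Terminal values V(1,·): V(1,0)=81.6400, V(1,1)=33.3500
(0,0): S=57.0000. Δ = (V_up−V_dn)/(S_up−S_dn) = (33.3500−81.6400)/(70.1100−46.1700) = -2.0171. V = [p*·33.3500 + (1−p*)·81.6400]/1.17 = 34.4005. B = V − Δ·S = 149.3767.
Self-financing check: at every node Δ·S+B equals the discounted successor values.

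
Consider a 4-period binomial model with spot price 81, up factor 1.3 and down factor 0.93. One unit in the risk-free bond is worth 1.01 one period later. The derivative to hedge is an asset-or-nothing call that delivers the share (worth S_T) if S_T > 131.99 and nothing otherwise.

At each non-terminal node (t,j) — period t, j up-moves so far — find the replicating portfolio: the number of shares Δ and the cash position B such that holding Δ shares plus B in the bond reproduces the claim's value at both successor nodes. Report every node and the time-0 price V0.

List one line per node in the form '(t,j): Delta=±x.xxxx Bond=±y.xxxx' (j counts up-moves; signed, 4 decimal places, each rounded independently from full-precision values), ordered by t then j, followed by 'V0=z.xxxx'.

(0,0): Delta=0.6107 Bond=-43.9428
(1,0): Delta=0.2721 Bond=-18.8752
(1,1): Delta=1.4888 Bond=-136.8452
(2,0): Delta=0.0000 Bond=0.0000
(2,1): Delta=0.9778 Bond=-88.1708
(2,2): Delta=2.8140 Bond=-319.6191
(3,0): Delta=0.0000 Bond=0.0000
(3,1): Delta=0.0000 Bond=0.0000
(3,2): Delta=3.5135 Bond=-411.8678
(3,3): Delta=1.0000 Bond=0.0000
V0=5.5259

Since d<R<u, set p* = (R−d)/(u−d) = 0.2162; price each node as the discounted p*-expectation of its children.
At expiry t=4: V(4,0)=0.0000, V(4,1)=0.0000, V(4,2)=0.0000, V(4,3)=165.5000, V(4,4)=231.3441
(3,0): S=65.1529. Δ = (V_up−V_dn)/(S_up−S_dn) = (0.0000−0.0000)/(84.6988−60.5922) = 0.0000. V = [p*·0.0000 + (1−p*)·0.0000]/1.01 = 0.0000. B = V − Δ·S = 0.0000.
(3,1): S=91.0740. Δ = (V_up−V_dn)/(S_up−S_dn) = (0.0000−0.0000)/(118.3962−84.6988) = 0.0000. V = [p*·0.0000 + (1−p*)·0.0000]/1.01 = 0.0000. B = V − Δ·S = 0.0000.
(3,2): S=127.3077. Δ = (V_up−V_dn)/(S_up−S_dn) = (165.5000−0.0000)/(165.5000−118.3962) = 3.5135. V = [p*·165.5000 + (1−p*)·0.0000]/1.01 = 35.4295. B = V − Δ·S = -411.8678.
(3,3): S=177.9570. Δ = (V_up−V_dn)/(S_up−S_dn) = (231.3441−165.5000)/(231.3441−165.5000) = 1.0000. V = [p*·231.3441 + (1−p*)·165.5000]/1.01 = 177.9570. B = V − Δ·S = 0.0000.
(2,0): S=70.0569. Δ = (V_up−V_dn)/(S_up−S_dn) = (0.0000−0.0000)/(91.0740−65.1529) = 0.0000. V = [p*·0.0000 + (1−p*)·0.0000]/1.01 = 0.0000. B = V − Δ·S = 0.0000.
(2,1): S=97.9290. Δ = (V_up−V_dn)/(S_up−S_dn) = (35.4295−0.0000)/(127.3077−91.0740) = 0.9778. V = [p*·35.4295 + (1−p*)·0.0000]/1.01 = 7.5846. B = V − Δ·S = -88.1708.
(2,2): S=136.8900. Δ = (V_up−V_dn)/(S_up−S_dn) = (177.9570−35.4295)/(177.9570−127.3077) = 2.8140. V = [p*·177.9570 + (1−p*)·35.4295]/1.01 = 65.5903. B = V − Δ·S = -319.6191.
(1,0): S=75.3300. Δ = (V_up−V_dn)/(S_up−S_dn) = (7.5846−0.0000)/(97.9290−70.0569) = 0.2721. V = [p*·7.5846 + (1−p*)·0.0000]/1.01 = 1.6237. B = V − Δ·S = -18.8752.
(1,1): S=105.3000. Δ = (V_up−V_dn)/(S_up−S_dn) = (65.5903−7.5846)/(136.8900−97.9290) = 1.4888. V = [p*·65.5903 + (1−p*)·7.5846]/1.01 = 19.9271. B = V − Δ·S = -136.8452.
(0,0): S=81.0000. Δ = (V_up−V_dn)/(S_up−S_dn) = (19.9271−1.6237)/(105.3000−75.3300) = 0.6107. V = [p*·19.9271 + (1−p*)·1.6237]/1.01 = 5.5259. B = V − Δ·S = -43.9428.
The time-0 hedge costs 5.5259, which is the no-arbitrage price.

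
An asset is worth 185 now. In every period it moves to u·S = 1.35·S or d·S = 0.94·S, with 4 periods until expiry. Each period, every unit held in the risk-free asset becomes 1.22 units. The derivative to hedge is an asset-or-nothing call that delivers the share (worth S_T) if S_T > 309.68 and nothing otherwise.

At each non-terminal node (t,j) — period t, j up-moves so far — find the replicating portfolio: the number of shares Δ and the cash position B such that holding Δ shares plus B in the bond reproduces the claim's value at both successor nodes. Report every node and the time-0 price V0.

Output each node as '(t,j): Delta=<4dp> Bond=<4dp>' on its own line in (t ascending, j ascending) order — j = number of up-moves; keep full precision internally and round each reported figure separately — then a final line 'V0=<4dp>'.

Risk-neutral probability p* = (R−d)/(u−d) = (1.22−0.94)/(1.35−0.94) = 0.6829.
Payoff layer (t=4): V(4,0)=0.0000, V(4,1)=0.0000, V(4,2)=0.0000, V(4,3)=427.8592, V(4,4)=614.4787
Node (3,0) S=153.6580: V=(p*·0.0000+(1−p*)·0.0000)/1.22=0.0000; Δ=(0.0000−0.0000)/(207.4384−144.4386)=0.0000; B=V−Δ·S=0.0000
Node (3,1) S=220.6791: V=(p*·0.0000+(1−p*)·0.0000)/1.22=0.0000; Δ=(0.0000−0.0000)/(297.9168−207.4384)=0.0000; B=V−Δ·S=0.0000
Node (3,2) S=316.9327: V=(p*·427.8592+(1−p*)·0.0000)/1.22=239.5054; Δ=(427.8592−0.0000)/(427.8592−297.9168)=3.2927; B=V−Δ·S=-804.0537
Node (3,3) S=455.1694: V=(p*·614.4787+(1−p*)·427.8592)/1.22=455.1694; Δ=(614.4787−427.8592)/(614.4787−427.8592)=1.0000; B=V−Δ·S=0.0000
Node (2,0) S=163.4660: V=(p*·0.0000+(1−p*)·0.0000)/1.22=0.0000; Δ=(0.0000−0.0000)/(220.6791−153.6580)=0.0000; B=V−Δ·S=0.0000
Node (2,1) S=234.7650: V=(p*·239.5054+(1−p*)·0.0000)/1.22=134.0694; Δ=(239.5054−0.0000)/(316.9328−220.6791)=2.4883; B=V−Δ·S=-450.0900
Node (2,2) S=337.1625: V=(p*·455.1694+(1−p*)·239.5054)/1.22=317.0394; Δ=(455.1694−239.5054)/(455.1694−316.9327)=1.5601; B=V−Δ·S=-208.9704
Node (1,0) S=173.9000: V=(p*·134.0694+(1−p*)·0.0000)/1.22=75.0488; Δ=(134.0694−0.0000)/(234.7650−163.4660)=1.8804; B=V−Δ·S=-251.9496
Node (1,1) S=249.7500: V=(p*·317.0394+(1−p*)·134.0694)/1.22=212.3152; Δ=(317.0394−134.0694)/(337.1625−234.7650)=1.7869; B=V−Δ·S=-233.9532
Node (0,0) S=185.0000: V=(p*·212.3152+(1−p*)·75.0488)/1.22=138.3539; Δ=(212.3152−75.0488)/(249.7500−173.9000)=1.8097; B=V−Δ·S=-196.4421
Each (Δ,B) replicates both successor values, so the strategy is self-financing and V0 is arbitrage-free.

(0,0): Delta=1.8097 Bond=-196.4421
(1,0): Delta=1.8804 Bond=-251.9496
(1,1): Delta=1.7869 Bond=-233.9532
(2,0): Delta=0.0000 Bond=0.0000
(2,1): Delta=2.4883 Bond=-450.0900
(2,2): Delta=1.5601 Bond=-208.9704
(3,0): Delta=0.0000 Bond=0.0000
(3,1): Delta=0.0000 Bond=0.0000
(3,2): Delta=3.2927 Bond=-804.0537
(3,3): Delta=1.0000 Bond=0.0000
V0=138.3539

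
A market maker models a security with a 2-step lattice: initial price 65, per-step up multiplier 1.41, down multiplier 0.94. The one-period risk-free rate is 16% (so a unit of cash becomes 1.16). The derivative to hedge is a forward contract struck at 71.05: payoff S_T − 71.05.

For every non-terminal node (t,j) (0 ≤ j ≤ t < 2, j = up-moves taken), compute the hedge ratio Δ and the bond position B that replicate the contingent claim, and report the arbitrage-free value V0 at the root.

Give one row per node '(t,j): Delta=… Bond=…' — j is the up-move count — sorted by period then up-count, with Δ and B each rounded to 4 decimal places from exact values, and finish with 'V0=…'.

No-arbitrage ⇒ martingale measure with p* = (R−d)/(u−d) = 0.4681.
Payoff layer (t=2): V(2,0)=-13.6160, V(2,1)=15.1010, V(2,2)=58.1765
(1,0): S=61.1000. Δ = (V_up−V_dn)/(S_up−S_dn) = (15.1010−-13.6160)/(86.1510−57.4340) = 1.0000. V = [p*·15.1010 + (1−p*)·-13.6160]/1.16 = -0.1500. B = V − Δ·S = -61.2500.
(1,1): S=91.6500. Δ = (V_up−V_dn)/(S_up−S_dn) = (58.1765−15.1010)/(129.2265−86.1510) = 1.0000. V = [p*·58.1765 + (1−p*)·15.1010]/1.16 = 30.4000. B = V − Δ·S = -61.2500.
(0,0): S=65.0000. Δ = (V_up−V_dn)/(S_up−S_dn) = (30.4000−-0.1500)/(91.6500−61.1000) = 1.0000. V = [p*·30.4000 + (1−p*)·-0.1500]/1.16 = 12.1983. B = V − Δ·S = -52.8017.
Each (Δ,B) replicates both successor values, so the strategy is self-financing and V0 is arbitrage-free.

(0,0): Delta=1.0000 Bond=-52.8017
(1,0): Delta=1.0000 Bond=-61.2500
(1,1): Delta=1.0000 Bond=-61.2500
V0=12.1983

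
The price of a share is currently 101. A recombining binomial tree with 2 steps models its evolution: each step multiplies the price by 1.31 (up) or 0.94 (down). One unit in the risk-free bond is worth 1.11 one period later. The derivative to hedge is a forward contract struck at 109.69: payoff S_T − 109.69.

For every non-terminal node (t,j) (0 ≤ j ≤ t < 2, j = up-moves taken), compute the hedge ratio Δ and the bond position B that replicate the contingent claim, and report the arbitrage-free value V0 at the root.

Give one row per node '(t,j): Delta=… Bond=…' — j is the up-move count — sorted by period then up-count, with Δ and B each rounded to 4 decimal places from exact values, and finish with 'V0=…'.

(0,0): Delta=1.0000 Bond=-89.0269
(1,0): Delta=1.0000 Bond=-98.8198
(1,1): Delta=1.0000 Bond=-98.8198
V0=11.9731

Under the risk-neutral measure, an up-move has probability p* = (R−d)/(u−d) = 0.4595 and values discount at R = 1.11.
Terminal values V(2,·): V(2,0)=-20.4464, V(2,1)=14.6814, V(2,2)=63.6361
(1,0): S=94.9400. Δ = (V_up−V_dn)/(S_up−S_dn) = (14.6814−-20.4464)/(124.3714−89.2436) = 1.0000. V = [p*·14.6814 + (1−p*)·-20.4464]/1.11 = -3.8798. B = V − Δ·S = -98.8198.
(1,1): S=132.3100. Δ = (V_up−V_dn)/(S_up−S_dn) = (63.6361−14.6814)/(173.3261−124.3714) = 1.0000. V = [p*·63.6361 + (1−p*)·14.6814]/1.11 = 33.4902. B = V − Δ·S = -98.8198.
(0,0): S=101.0000. Δ = (V_up−V_dn)/(S_up−S_dn) = (33.4902−-3.8798)/(132.3100−94.9400) = 1.0000. V = [p*·33.4902 + (1−p*)·-3.8798]/1.11 = 11.9731. B = V − Δ·S = -89.0269.
Check: Δ(0,0)·S0 + B(0,0) = 11.9731 = V0.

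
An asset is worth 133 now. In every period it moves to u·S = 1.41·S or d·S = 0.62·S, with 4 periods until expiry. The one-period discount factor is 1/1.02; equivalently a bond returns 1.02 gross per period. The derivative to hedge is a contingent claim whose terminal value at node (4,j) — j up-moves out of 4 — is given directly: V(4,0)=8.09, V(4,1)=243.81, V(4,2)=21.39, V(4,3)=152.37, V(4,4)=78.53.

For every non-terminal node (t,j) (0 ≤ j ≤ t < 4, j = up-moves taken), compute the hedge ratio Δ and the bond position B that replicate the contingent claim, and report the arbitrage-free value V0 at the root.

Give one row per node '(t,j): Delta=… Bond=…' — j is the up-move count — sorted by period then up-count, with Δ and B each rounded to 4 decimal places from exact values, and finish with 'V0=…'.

(0,0): Delta=-0.1241 Bond=120.0870
(1,0): Delta=-0.2975 Bond=136.7940
(1,1): Delta=-0.0497 Bond=108.5411
(2,0): Delta=0.0910 Bond=119.6641
(2,1): Delta=-0.4641 Bond=158.8989
(2,2): Delta=0.1280 Bond=63.7297
(3,0): Delta=9.4133 Bond=-173.4367
(3,1): Delta=-3.9056 Bond=410.1642
(3,2): Delta=1.0113 Bond=-79.8083
(3,3): Delta=-0.2507 Bond=206.1965
V0=103.5880

Under the risk-neutral measure, an up-move has probability p* = (R−d)/(u−d) = 0.5063 and values discount at R = 1.02.
Terminal payoffs: V(4,0)=8.0900, V(4,1)=243.8100, V(4,2)=21.3900, V(4,3)=152.3700, V(4,4)=78.5300
Node (3,0) S=31.6976: V=(p*·243.8100+(1−p*)·8.0900)/1.02=124.9430; Δ=(243.8100−8.0900)/(44.6936−19.6525)=9.4133; B=V−Δ·S=-173.4367
Node (3,1) S=72.0865: V=(p*·21.3900+(1−p*)·243.8100)/1.02=128.6199; Δ=(21.3900−243.8100)/(101.6420−44.6936)=-3.9056; B=V−Δ·S=410.1642
Node (3,2) S=163.9387: V=(p*·152.3700+(1−p*)·21.3900)/1.02=85.9892; Δ=(152.3700−21.3900)/(231.1536−101.6420)=1.0113; B=V−Δ·S=-79.8083
Node (3,3) S=372.8284: V=(p*·78.5300+(1−p*)·152.3700)/1.02=112.7281; Δ=(78.5300−152.3700)/(525.6880−231.1536)=-0.2507; B=V−Δ·S=206.1965
Node (2,0) S=51.1252: V=(p*·128.6199+(1−p*)·124.9430)/1.02=124.3184; Δ=(128.6199−124.9430)/(72.0865−31.6976)=0.0910; B=V−Δ·S=119.6641
Node (2,1) S=116.2686: V=(p*·85.9892+(1−p*)·128.6199)/1.02=104.9360; Δ=(85.9892−128.6199)/(163.9387−72.0865)=-0.4641; B=V−Δ·S=158.8989
Node (2,2) S=264.4173: V=(p*·112.7281+(1−p*)·85.9892)/1.02=97.5764; Δ=(112.7281−85.9892)/(372.8284−163.9387)=0.1280; B=V−Δ·S=63.7297
Node (1,0) S=82.4600: V=(p*·104.9360+(1−p*)·124.3184)/1.02=112.2593; Δ=(104.9360−124.3184)/(116.2686−51.1252)=-0.2975; B=V−Δ·S=136.7940
Node (1,1) S=187.5300: V=(p*·97.5764+(1−p*)·104.9360)/1.02=99.2251; Δ=(97.5764−104.9360)/(264.4173−116.2686)=-0.0497; B=V−Δ·S=108.5411
Node (0,0) S=133.0000: V=(p*·99.2251+(1−p*)·112.2593)/1.02=103.5880; Δ=(99.2251−112.2593)/(187.5300−82.4600)=-0.1241; B=V−Δ·S=120.0870
Check: Δ(0,0)·S0 + B(0,0) = 103.5880 = V0.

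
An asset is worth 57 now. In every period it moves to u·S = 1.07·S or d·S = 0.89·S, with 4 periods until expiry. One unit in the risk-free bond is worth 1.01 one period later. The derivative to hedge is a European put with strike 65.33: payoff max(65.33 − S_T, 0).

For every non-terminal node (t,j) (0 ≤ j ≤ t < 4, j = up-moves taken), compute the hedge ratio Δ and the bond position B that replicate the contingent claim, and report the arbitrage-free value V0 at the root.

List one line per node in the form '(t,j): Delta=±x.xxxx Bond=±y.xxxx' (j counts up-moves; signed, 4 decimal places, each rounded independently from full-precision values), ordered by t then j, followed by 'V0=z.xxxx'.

(0,0): Delta=-0.7369 Bond=49.5676
(1,0): Delta=-1.0000 Bond=63.4087
(1,1): Delta=-0.6275 Bond=43.3906
(2,0): Delta=-1.0000 Bond=64.0427
(2,1): Delta=-1.0000 Bond=64.0427
(2,2): Delta=-0.4726 Bond=33.7154
(3,0): Delta=-1.0000 Bond=64.6832
(3,1): Delta=-1.0000 Bond=64.6832
(3,2): Delta=-1.0000 Bond=64.6832
(3,3): Delta=-0.2533 Bond=18.7372
V0=7.5624

Under the risk-neutral measure, an up-move has probability p* = (R−d)/(u−d) = 0.6667 and values discount at R = 1.01.
Payoff layer (t=4): V(4,0)=29.5669, V(4,1)=22.3339, V(4,2)=13.6381, V(4,3)=3.1836, V(4,4)=0.0000
(3,0): S=40.1832. Δ = (V_up−V_dn)/(S_up−S_dn) = (22.3339−29.5669)/(42.9961−35.7631) = -1.0000. V = [p*·22.3339 + (1−p*)·29.5669]/1.01 = 24.4999. B = V − Δ·S = 64.6832.
(3,1): S=48.3102. Δ = (V_up−V_dn)/(S_up−S_dn) = (13.6381−22.3339)/(51.6919−42.9961) = -1.0000. V = [p*·13.6381 + (1−p*)·22.3339]/1.01 = 16.3730. B = V − Δ·S = 64.6832.
(3,2): S=58.0808. Δ = (V_up−V_dn)/(S_up−S_dn) = (3.1836−13.6381)/(62.1464−51.6919) = -1.0000. V = [p*·3.1836 + (1−p*)·13.6381]/1.01 = 6.6024. B = V − Δ·S = 64.6832.
(3,3): S=69.8275. Δ = (V_up−V_dn)/(S_up−S_dn) = (0.0000−3.1836)/(74.7154−62.1464) = -0.2533. V = [p*·0.0000 + (1−p*)·3.1836]/1.01 = 1.0507. B = V − Δ·S = 18.7372.
(2,0): S=45.1497. Δ = (V_up−V_dn)/(S_up−S_dn) = (16.3730−24.4999)/(48.3102−40.1832) = -1.0000. V = [p*·16.3730 + (1−p*)·24.4999]/1.01 = 18.8930. B = V − Δ·S = 64.0427.
(2,1): S=54.2811. Δ = (V_up−V_dn)/(S_up−S_dn) = (6.6024−16.3730)/(58.0808−48.3102) = -1.0000. V = [p*·6.6024 + (1−p*)·16.3730]/1.01 = 9.7616. B = V − Δ·S = 64.0427.
(2,2): S=65.2593. Δ = (V_up−V_dn)/(S_up−S_dn) = (1.0507−6.6024)/(69.8275−58.0808) = -0.4726. V = [p*·1.0507 + (1−p*)·6.6024]/1.01 = 2.8725. B = V − Δ·S = 33.7154.
(1,0): S=50.7300. Δ = (V_up−V_dn)/(S_up−S_dn) = (9.7616−18.8930)/(54.2811−45.1497) = -1.0000. V = [p*·9.7616 + (1−p*)·18.8930]/1.01 = 12.6787. B = V − Δ·S = 63.4087.
(1,1): S=60.9900. Δ = (V_up−V_dn)/(S_up−S_dn) = (2.8725−9.7616)/(65.2593−54.2811) = -0.6275. V = [p*·2.8725 + (1−p*)·9.7616]/1.01 = 5.1177. B = V − Δ·S = 43.3906.
(0,0): S=57.0000. Δ = (V_up−V_dn)/(S_up−S_dn) = (5.1177−12.6787)/(60.9900−50.7300) = -0.7369. V = [p*·5.1177 + (1−p*)·12.6787]/1.01 = 7.5624. B = V − Δ·S = 49.5676.
Self-financing check: at every node Δ·S+B equals the discounted successor values.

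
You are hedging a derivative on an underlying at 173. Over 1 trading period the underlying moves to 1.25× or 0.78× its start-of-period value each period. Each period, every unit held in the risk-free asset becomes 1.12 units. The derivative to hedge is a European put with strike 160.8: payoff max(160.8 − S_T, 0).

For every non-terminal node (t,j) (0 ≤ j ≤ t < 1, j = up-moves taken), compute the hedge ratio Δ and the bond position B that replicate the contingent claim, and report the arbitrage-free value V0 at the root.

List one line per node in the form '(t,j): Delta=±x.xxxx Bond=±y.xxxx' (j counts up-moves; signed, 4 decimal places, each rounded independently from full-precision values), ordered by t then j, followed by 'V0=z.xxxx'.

(0,0): Delta=-0.3180 Bond=61.4077
V0=6.3864

No-arbitrage ⇒ martingale measure with p* = (R−d)/(u−d) = 0.7234.
Terminal payoffs: V(1,0)=25.8600, V(1,1)=0.0000
(0,0): S=173.0000. Δ = (V_up−V_dn)/(S_up−S_dn) = (0.0000−25.8600)/(216.2500−134.9400) = -0.3180. V = [p*·0.0000 + (1−p*)·25.8600]/1.12 = 6.3864. B = V − Δ·S = 61.4077.
Check: Δ(0,0)·S0 + B(0,0) = 6.3864 = V0.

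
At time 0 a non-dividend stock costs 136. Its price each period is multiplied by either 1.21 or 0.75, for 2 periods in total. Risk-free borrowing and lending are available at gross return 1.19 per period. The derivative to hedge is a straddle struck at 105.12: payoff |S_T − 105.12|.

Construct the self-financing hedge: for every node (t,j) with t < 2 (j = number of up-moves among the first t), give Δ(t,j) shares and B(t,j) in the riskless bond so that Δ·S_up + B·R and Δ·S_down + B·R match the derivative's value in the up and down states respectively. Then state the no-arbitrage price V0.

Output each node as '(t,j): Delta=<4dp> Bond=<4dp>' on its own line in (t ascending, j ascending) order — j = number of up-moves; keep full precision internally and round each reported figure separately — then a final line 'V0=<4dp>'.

(0,0): Delta=0.9666 Bond=-69.6092
(1,0): Delta=-0.2199 Bond=38.1900
(1,1): Delta=1.0000 Bond=-88.3361
V0=61.8444

Risk-neutral probability p* = (R−d)/(u−d) = (1.19−0.75)/(1.21−0.75) = 0.9565.
At expiry t=2: V(2,0)=28.6200, V(2,1)=18.3000, V(2,2)=93.9976
Node (1,0) S=102.0000: V=(p*·18.3000+(1−p*)·28.6200)/1.19=15.7552; Δ=(18.3000−28.6200)/(123.4200−76.5000)=-0.2199; B=V−Δ·S=38.1900
Node (1,1) S=164.5600: V=(p*·93.9976+(1−p*)·18.3000)/1.19=76.2239; Δ=(93.9976−18.3000)/(199.1176−123.4200)=1.0000; B=V−Δ·S=-88.3361
Node (0,0) S=136.0000: V=(p*·76.2239+(1−p*)·15.7552)/1.19=61.8444; Δ=(76.2239−15.7552)/(164.5600−102.0000)=0.9666; B=V−Δ·S=-69.6092
Each (Δ,B) replicates both successor values, so the strategy is self-financing and V0 is arbitrage-free.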